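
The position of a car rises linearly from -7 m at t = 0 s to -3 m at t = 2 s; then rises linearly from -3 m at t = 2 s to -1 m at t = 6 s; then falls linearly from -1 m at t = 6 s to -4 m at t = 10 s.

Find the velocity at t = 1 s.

2 m/s

Velocity is the slope of the x-t graph on 0–2 s: (-3 − -7)/(2 − 0) = 2 m/s.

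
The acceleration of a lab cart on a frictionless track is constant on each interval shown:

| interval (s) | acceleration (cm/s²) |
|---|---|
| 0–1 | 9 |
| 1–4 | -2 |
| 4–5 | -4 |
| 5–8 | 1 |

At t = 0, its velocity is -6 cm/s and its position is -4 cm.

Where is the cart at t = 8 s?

-27 cm

On each constant-a segment, Δv = aΔt and Δx = v₀Δt + ½aΔt²; chain segment to segment.
0–1 s: v starts -6 cm/s; Δx = -6·1 + ½·9·1² = -1.5 cm; v ends 3 cm/s.
1–4 s: v starts 3 cm/s; Δx = 3·3 + ½·-2·3² = 0 cm; v ends -3 cm/s.
4–5 s: v starts -3 cm/s; Δx = -3·1 + ½·-4·1² = -5 cm; v ends -7 cm/s.
5–8 s: v starts -7 cm/s; Δx = -7·3 + ½·1·3² = -16.5 cm; v ends -4 cm/s.
x(8) = -4 + Σ Δx = -27 cm.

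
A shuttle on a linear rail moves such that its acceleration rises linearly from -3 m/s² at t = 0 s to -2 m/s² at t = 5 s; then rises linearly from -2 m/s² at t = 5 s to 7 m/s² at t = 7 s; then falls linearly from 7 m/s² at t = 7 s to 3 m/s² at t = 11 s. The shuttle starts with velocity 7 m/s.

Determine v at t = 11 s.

Δv equals the area under the a-t graph; then v = v₀ + Δv.
0–5 s: ½(-3 + -2)(5) = -12.5 m/s
5–7 s: ½(-2 + 7)(2) = 5 m/s
7–11 s: ½(7 + 3)(4) = 20 m/s
Δv = 12.5 m/s, so v(11) = 7 + (12.5) = 19.5 m/s.

19.5 m/s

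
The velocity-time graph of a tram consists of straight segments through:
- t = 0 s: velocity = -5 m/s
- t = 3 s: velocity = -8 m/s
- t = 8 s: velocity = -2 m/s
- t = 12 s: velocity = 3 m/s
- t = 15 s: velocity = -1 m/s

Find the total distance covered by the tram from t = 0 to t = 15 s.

53.45 m

Distance (not displacement) is the total path length: add the absolute areas under v-t.
0–3 s: |½(-5 + -8)(3)| = 19.5 m
3–8 s: |½(-8 + -2)(5)| = 25 m
8–12 s: v = 0 at t = 9.6 s; triangle areas 1.6 + 3.6 = 5.2 m
12–15 s: v = 0 at t = 14.25 s; triangle areas 3.375 + 0.375 = 3.75 m
Total distance = 53.45 m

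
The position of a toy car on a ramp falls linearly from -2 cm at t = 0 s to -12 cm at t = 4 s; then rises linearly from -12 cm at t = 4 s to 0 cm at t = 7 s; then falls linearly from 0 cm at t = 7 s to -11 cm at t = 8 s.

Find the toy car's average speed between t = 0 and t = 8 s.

Average speed = (total path length)/(elapsed time); on a piecewise-linear x-t graph the path length is Σ|Δx|.
0–4 s: |Δx| = |-12 − -2| = 10 cm
4–7 s: |Δx| = |0 − -12| = 12 cm
7–8 s: |Δx| = |-11 − 0| = 11 cm
Total path = 33 cm; average speed = 33/8 = 4.125 cm/s.

4.125 cm/s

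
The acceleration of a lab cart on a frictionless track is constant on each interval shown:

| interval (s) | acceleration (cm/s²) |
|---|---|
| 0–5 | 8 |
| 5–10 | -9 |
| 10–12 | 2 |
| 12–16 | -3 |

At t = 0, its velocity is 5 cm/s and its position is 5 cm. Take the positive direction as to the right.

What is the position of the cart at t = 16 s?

On each constant-a segment, Δv = aΔt and Δx = v₀Δt + ½aΔt²; chain segment to segment.
0–5 s: v starts 5 cm/s; Δx = 5·5 + ½·8·5² = 125 cm; v ends 45 cm/s.
5–10 s: v starts 45 cm/s; Δx = 45·5 + ½·-9·5² = 112.5 cm; v ends 0 cm/s.
10–12 s: v starts 0 cm/s; Δx = 0·2 + ½·2·2² = 4 cm; v ends 4 cm/s.
12–16 s: v starts 4 cm/s; Δx = 4·4 + ½·-3·4² = -8 cm; v ends -8 cm/s.
x(16) = 5 + Σ Δx = 238.5 cm.

238.5 cm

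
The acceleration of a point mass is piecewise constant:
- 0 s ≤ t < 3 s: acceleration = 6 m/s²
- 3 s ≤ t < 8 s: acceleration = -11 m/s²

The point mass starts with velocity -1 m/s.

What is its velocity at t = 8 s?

Δv equals the area under the a-t graph; then v = v₀ + Δv.
0–3 s: 6 × 3 = 18 m/s
3–8 s: -11 × 5 = -55 m/s
Δv = -37 m/s, so v(8) = -1 + (-37) = -38 m/s.

-38 m/s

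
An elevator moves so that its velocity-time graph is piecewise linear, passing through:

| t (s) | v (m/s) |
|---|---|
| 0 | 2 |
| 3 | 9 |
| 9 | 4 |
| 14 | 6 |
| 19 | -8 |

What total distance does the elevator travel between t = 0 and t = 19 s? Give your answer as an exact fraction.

1377/14 m

Total distance travelled is ∫|v| dt — sum the magnitudes of each area piece.
0–3 s: |½(2 + 9)(3)| = 16.5 m
3–9 s: |½(9 + 4)(6)| = 39 m
9–14 s: |½(4 + 6)(5)| = 25 m
14–19 s: v = 0 at t = 113/7 s; triangle areas 45/7 + 80/7 = 125/7 m
Total distance = 1377/14 m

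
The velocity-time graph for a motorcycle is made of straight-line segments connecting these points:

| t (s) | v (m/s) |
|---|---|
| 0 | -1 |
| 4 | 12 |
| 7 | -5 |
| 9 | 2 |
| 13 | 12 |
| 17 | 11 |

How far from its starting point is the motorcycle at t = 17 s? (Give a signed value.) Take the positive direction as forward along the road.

103.5 m

Displacement is the signed area under the v-t curve.
0–4 s: ½(-1 + 12)(4) = 22 m
4–7 s: ½(12 + -5)(3) = 10.5 m
7–9 s: ½(-5 + 2)(2) = -3 m
9–13 s: ½(2 + 12)(4) = 28 m
13–17 s: ½(12 + 11)(4) = 46 m
Net displacement = 103.5 m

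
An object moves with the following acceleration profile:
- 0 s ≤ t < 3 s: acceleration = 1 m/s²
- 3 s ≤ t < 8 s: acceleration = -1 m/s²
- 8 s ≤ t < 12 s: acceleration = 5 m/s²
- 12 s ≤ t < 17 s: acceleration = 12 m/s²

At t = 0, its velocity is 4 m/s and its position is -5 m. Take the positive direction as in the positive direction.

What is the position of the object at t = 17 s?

On each constant-a segment, Δv = aΔt and Δx = v₀Δt + ½aΔt²; chain segment to segment.
0–3 s: v starts 4 m/s; Δx = 4·3 + ½·1·3² = 16.5 m; v ends 7 m/s.
3–8 s: v starts 7 m/s; Δx = 7·5 + ½·-1·5² = 22.5 m; v ends 2 m/s.
8–12 s: v starts 2 m/s; Δx = 2·4 + ½·5·4² = 48 m; v ends 22 m/s.
12–17 s: v starts 22 m/s; Δx = 22·5 + ½·12·5² = 260 m; v ends 82 m/s.
x(17) = -5 + Σ Δx = 342 m.

342 m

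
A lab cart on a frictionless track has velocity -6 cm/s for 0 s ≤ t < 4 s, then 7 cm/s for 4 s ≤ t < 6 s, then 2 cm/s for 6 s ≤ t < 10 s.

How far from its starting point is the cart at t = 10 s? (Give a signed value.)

Displacement is the signed area under the v-t curve.
0–4 s: -6 × 4 = -24 cm
4–6 s: 7 × 2 = 14 cm
6–10 s: 2 × 4 = 8 cm
Net displacement = -2 cm

-2 cm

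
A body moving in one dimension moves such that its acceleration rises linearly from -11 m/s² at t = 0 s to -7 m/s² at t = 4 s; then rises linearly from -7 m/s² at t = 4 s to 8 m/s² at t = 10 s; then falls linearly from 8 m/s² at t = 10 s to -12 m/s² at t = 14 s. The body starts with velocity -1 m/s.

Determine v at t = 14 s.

-42 m/s

Δv equals the area under the a-t graph; then v = v₀ + Δv.
0–4 s: ½(-11 + -7)(4) = -36 m/s
4–10 s: ½(-7 + 8)(6) = 3 m/s
10–14 s: ½(8 + -12)(4) = -8 m/s
Δv = -41 m/s, so v(14) = -1 + (-41) = -42 m/s.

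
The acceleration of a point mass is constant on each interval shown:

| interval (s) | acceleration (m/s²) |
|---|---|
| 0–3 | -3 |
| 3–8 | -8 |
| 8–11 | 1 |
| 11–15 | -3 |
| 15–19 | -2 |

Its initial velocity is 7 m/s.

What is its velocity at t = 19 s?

-59 m/s

Δv equals the area under the a-t graph; then v = v₀ + Δv.
0–3 s: -3 × 3 = -9 m/s
3–8 s: -8 × 5 = -40 m/s
8–11 s: 1 × 3 = 3 m/s
11–15 s: -3 × 4 = -12 m/s
15–19 s: -2 × 4 = -8 m/s
Δv = -66 m/s, so v(19) = 7 + (-66) = -59 m/s.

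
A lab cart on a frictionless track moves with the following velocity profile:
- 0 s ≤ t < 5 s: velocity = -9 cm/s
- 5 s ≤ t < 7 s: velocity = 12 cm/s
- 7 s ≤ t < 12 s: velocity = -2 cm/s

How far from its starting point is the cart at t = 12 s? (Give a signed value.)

-31 cm

Net displacement equals the area under the velocity-time graph (areas below the axis count negative).
0–5 s: -9 × 5 = -45 cm
5–7 s: 12 × 2 = 24 cm
7–12 s: -2 × 5 = -10 cm
Net displacement = -31 cm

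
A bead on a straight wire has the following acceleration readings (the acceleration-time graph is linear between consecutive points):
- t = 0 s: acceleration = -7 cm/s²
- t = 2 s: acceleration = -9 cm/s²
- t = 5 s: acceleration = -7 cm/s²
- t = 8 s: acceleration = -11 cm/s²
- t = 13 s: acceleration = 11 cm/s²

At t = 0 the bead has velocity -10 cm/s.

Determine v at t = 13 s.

-77 cm/s

Δv equals the area under the a-t graph; then v = v₀ + Δv.
0–2 s: ½(-7 + -9)(2) = -16 cm/s
2–5 s: ½(-9 + -7)(3) = -24 cm/s
5–8 s: ½(-7 + -11)(3) = -27 cm/s
8–13 s: ½(-11 + 11)(5) = 0 cm/s
Δv = -67 cm/s, so v(13) = -10 + (-67) = -77 cm/s.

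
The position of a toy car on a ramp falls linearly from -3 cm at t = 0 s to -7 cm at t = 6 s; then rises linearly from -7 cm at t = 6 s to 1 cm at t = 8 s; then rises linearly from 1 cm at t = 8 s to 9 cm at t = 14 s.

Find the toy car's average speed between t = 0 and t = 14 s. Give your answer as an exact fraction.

10/7 cm/s

Average speed = (total path length)/(elapsed time); on a piecewise-linear x-t graph the path length is Σ|Δx|.
0–6 s: |Δx| = |-7 − -3| = 4 cm
6–8 s: |Δx| = |1 − -7| = 8 cm
8–14 s: |Δx| = |9 − 1| = 8 cm
Total path = 20 cm; average speed = 20/14 = 10/7 cm/s.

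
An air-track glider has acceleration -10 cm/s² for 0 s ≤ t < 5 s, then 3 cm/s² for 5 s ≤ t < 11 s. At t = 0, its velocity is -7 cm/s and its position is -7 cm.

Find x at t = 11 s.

On each constant-a segment, Δv = aΔt and Δx = v₀Δt + ½aΔt²; chain segment to segment.
0–5 s: v starts -7 cm/s; Δx = -7·5 + ½·-10·5² = -160 cm; v ends -57 cm/s.
5–11 s: v starts -57 cm/s; Δx = -57·6 + ½·3·6² = -288 cm; v ends -39 cm/s.
x(11) = -7 + Σ Δx = -455 cm.

-455 cm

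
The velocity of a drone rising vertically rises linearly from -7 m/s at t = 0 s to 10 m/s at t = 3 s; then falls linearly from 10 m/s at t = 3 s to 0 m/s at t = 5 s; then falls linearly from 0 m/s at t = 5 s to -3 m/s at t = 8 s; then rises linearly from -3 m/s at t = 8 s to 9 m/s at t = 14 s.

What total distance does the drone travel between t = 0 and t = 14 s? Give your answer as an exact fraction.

1705/34 m

Total distance travelled is ∫|v| dt — sum the magnitudes of each area piece.
0–3 s: v = 0 at t = 21/17 s; triangle areas 147/34 + 150/17 = 447/34 m
3–5 s: |½(10 + 0)(2)| = 10 m
5–8 s: |½(0 + -3)(3)| = 4.5 m
8–14 s: v = 0 at t = 9.5 s; triangle areas 2.25 + 20.25 = 22.5 m
Total distance = 1705/34 m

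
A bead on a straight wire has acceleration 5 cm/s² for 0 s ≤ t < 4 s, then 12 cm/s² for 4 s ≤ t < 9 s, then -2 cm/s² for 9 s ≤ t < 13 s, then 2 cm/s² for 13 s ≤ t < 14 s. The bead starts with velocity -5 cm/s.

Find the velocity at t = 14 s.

69 cm/s

Δv equals the area under the a-t graph; then v = v₀ + Δv.
0–4 s: 5 × 4 = 20 cm/s
4–9 s: 12 × 5 = 60 cm/s
9–13 s: -2 × 4 = -8 cm/s
13–14 s: 2 × 1 = 2 cm/s
Δv = 74 cm/s, so v(14) = -5 + (74) = 69 cm/s.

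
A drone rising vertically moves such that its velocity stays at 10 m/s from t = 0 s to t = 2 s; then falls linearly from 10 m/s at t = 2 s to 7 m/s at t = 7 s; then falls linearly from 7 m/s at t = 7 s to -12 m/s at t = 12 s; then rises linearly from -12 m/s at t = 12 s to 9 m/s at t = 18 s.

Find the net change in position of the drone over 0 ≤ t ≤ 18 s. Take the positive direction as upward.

41 m

Net displacement equals the area under the velocity-time graph (areas below the axis count negative).
0–2 s: 10 × 2 = 20 m
2–7 s: ½(10 + 7)(5) = 42.5 m
7–12 s: ½(7 + -12)(5) = -12.5 m
12–18 s: ½(-12 + 9)(6) = -9 m
Net displacement = 41 m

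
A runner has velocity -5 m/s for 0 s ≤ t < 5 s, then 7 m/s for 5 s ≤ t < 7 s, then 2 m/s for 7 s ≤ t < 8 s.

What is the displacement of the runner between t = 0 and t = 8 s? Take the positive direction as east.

-9 m

Displacement is the signed area under the v-t curve.
0–5 s: -5 × 5 = -25 m
5–7 s: 7 × 2 = 14 m
7–8 s: 2 × 1 = 2 m
Net displacement = -9 m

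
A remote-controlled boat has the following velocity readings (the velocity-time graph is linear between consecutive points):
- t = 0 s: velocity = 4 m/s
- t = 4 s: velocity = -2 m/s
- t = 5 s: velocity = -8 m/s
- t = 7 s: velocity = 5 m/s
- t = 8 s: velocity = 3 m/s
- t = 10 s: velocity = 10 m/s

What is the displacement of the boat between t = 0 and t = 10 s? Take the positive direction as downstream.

Displacement is the signed area under the v-t curve.
0–4 s: ½(4 + -2)(4) = 4 m
4–5 s: ½(-2 + -8)(1) = -5 m
5–7 s: ½(-8 + 5)(2) = -3 m
7–8 s: ½(5 + 3)(1) = 4 m
8–10 s: ½(3 + 10)(2) = 13 m
Net displacement = 13 m

13 m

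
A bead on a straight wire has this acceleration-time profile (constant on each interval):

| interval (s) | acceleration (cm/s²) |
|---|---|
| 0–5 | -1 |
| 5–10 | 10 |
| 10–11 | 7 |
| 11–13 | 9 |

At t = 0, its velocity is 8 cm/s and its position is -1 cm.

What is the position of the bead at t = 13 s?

On each constant-a segment, Δv = aΔt and Δx = v₀Δt + ½aΔt²; chain segment to segment.
0–5 s: v starts 8 cm/s; Δx = 8·5 + ½·-1·5² = 27.5 cm; v ends 3 cm/s.
5–10 s: v starts 3 cm/s; Δx = 3·5 + ½·10·5² = 140 cm; v ends 53 cm/s.
10–11 s: v starts 53 cm/s; Δx = 53·1 + ½·7·1² = 56.5 cm; v ends 60 cm/s.
11–13 s: v starts 60 cm/s; Δx = 60·2 + ½·9·2² = 138 cm; v ends 78 cm/s.
x(13) = -1 + Σ Δx = 361 cm.

361 cm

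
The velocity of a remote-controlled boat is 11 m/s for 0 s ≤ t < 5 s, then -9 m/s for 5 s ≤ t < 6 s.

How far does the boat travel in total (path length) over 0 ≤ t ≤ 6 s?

Total distance travelled is ∫|v| dt — sum the magnitudes of each area piece.
0–5 s: |11| × 5 = 55 m
5–6 s: |-9| × 1 = 9 m
Total distance = 64 m

64 m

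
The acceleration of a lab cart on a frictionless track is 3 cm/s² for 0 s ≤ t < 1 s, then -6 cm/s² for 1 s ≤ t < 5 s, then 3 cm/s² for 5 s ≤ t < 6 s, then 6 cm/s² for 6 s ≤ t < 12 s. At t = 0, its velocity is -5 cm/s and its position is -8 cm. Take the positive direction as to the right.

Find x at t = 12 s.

-122 cm

On each constant-a segment, Δv = aΔt and Δx = v₀Δt + ½aΔt²; chain segment to segment.
0–1 s: v starts -5 cm/s; Δx = -5·1 + ½·3·1² = -3.5 cm; v ends -2 cm/s.
1–5 s: v starts -2 cm/s; Δx = -2·4 + ½·-6·4² = -56 cm; v ends -26 cm/s.
5–6 s: v starts -26 cm/s; Δx = -26·1 + ½·3·1² = -24.5 cm; v ends -23 cm/s.
6–12 s: v starts -23 cm/s; Δx = -23·6 + ½·6·6² = -30 cm; v ends 13 cm/s.
x(12) = -8 + Σ Δx = -122 cm.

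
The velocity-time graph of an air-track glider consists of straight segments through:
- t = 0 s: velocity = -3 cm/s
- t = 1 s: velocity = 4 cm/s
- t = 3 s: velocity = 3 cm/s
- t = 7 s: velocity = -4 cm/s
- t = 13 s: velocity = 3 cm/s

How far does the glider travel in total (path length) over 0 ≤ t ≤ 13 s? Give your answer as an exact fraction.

373/14 cm

Total distance travelled is ∫|v| dt — sum the magnitudes of each area piece.
0–1 s: v = 0 at t = 3/7 s; triangle areas 9/14 + 8/7 = 25/14 cm
1–3 s: |½(4 + 3)(2)| = 7 cm
3–7 s: v = 0 at t = 33/7 s; triangle areas 18/7 + 32/7 = 50/7 cm
7–13 s: v = 0 at t = 73/7 s; triangle areas 48/7 + 27/7 = 75/7 cm
Total distance = 373/14 cm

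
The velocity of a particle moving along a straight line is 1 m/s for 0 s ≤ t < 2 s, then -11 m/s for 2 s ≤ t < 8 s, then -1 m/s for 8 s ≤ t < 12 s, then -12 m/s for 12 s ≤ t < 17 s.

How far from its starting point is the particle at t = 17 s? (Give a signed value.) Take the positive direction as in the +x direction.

-128 m

Net displacement equals the area under the velocity-time graph (areas below the axis count negative).
0–2 s: 1 × 2 = 2 m
2–8 s: -11 × 6 = -66 m
8–12 s: -1 × 4 = -4 m
12–17 s: -12 × 5 = -60 m
Net displacement = -128 m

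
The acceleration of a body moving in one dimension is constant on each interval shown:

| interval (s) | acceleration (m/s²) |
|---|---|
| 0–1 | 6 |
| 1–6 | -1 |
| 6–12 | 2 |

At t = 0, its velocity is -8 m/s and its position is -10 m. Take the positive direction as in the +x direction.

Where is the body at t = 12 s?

-43.5 m

On each constant-a segment, Δv = aΔt and Δx = v₀Δt + ½aΔt²; chain segment to segment.
0–1 s: v starts -8 m/s; Δx = -8·1 + ½·6·1² = -5 m; v ends -2 m/s.
1–6 s: v starts -2 m/s; Δx = -2·5 + ½·-1·5² = -22.5 m; v ends -7 m/s.
6–12 s: v starts -7 m/s; Δx = -7·6 + ½·2·6² = -6 m; v ends 5 m/s.
x(12) = -10 + Σ Δx = -43.5 m.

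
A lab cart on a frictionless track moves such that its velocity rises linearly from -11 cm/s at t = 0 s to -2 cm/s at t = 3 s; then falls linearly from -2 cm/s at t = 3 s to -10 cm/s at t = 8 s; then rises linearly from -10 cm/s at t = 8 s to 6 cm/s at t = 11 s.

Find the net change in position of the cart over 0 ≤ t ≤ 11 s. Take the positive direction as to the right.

-55.5 cm

Net displacement equals the area under the velocity-time graph (areas below the axis count negative).
0–3 s: ½(-11 + -2)(3) = -19.5 cm
3–8 s: ½(-2 + -10)(5) = -30 cm
8–11 s: ½(-10 + 6)(3) = -6 cm
Net displacement = -55.5 cm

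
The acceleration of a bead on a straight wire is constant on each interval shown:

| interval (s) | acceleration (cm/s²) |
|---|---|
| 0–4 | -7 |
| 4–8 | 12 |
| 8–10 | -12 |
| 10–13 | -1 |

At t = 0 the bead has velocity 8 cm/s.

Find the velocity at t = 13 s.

Δv equals the area under the a-t graph; then v = v₀ + Δv.
0–4 s: -7 × 4 = -28 cm/s
4–8 s: 12 × 4 = 48 cm/s
8–10 s: -12 × 2 = -24 cm/s
10–13 s: -1 × 3 = -3 cm/s
Δv = -7 cm/s, so v(13) = 8 + (-7) = 1 cm/s.

1 cm/s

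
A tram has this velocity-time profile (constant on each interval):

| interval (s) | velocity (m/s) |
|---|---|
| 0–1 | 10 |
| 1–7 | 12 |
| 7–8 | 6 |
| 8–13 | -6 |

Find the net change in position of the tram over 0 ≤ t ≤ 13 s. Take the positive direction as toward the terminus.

Net displacement equals the area under the velocity-time graph (areas below the axis count negative).
0–1 s: 10 × 1 = 10 m
1–7 s: 12 × 6 = 72 m
7–8 s: 6 × 1 = 6 m
8–13 s: -6 × 5 = -30 m
Net displacement = 58 m

58 m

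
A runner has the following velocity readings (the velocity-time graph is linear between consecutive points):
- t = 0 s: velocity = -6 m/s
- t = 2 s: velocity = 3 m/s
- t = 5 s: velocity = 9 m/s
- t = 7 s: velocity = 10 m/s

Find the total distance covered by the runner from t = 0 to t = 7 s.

Total distance travelled is ∫|v| dt — sum the magnitudes of each area piece.
0–2 s: v = 0 at t = 4/3 s; triangle areas 4 + 1 = 5 m
2–5 s: |½(3 + 9)(3)| = 18 m
5–7 s: |½(9 + 10)(2)| = 19 m
Total distance = 42 m

42 m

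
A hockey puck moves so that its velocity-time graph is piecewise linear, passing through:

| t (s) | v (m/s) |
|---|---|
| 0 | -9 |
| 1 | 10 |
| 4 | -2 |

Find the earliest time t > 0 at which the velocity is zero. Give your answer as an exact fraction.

t = 9/19 s

v changes sign on 0–1 s (from -9 to 10); the graph is linear there, so v = 0 at t = 0 + (9)·(1 − 0)/(10 − -9) = 9/19 s.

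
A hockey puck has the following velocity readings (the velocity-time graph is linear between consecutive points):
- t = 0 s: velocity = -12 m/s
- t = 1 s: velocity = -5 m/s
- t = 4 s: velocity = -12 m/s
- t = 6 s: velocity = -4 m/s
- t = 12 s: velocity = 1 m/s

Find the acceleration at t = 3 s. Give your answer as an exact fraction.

Acceleration is the slope of the v-t graph on 1–4 s: (-12 − -5)/(4 − 1) = -7/3 m/s².

-7/3 m/s²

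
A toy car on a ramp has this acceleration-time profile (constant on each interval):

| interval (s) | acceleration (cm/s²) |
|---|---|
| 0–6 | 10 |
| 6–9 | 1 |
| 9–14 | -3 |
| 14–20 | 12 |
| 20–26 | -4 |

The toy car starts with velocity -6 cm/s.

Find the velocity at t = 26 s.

Δv equals the area under the a-t graph; then v = v₀ + Δv.
0–6 s: 10 × 6 = 60 cm/s
6–9 s: 1 × 3 = 3 cm/s
9–14 s: -3 × 5 = -15 cm/s
14–20 s: 12 × 6 = 72 cm/s
20–26 s: -4 × 6 = -24 cm/s
Δv = 96 cm/s, so v(26) = -6 + (96) = 90 cm/s.

90 cm/s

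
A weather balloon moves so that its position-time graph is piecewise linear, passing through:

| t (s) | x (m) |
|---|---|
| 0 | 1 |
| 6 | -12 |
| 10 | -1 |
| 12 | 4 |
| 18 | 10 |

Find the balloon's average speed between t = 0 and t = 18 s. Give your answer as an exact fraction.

35/18 m/s

Average speed = (total path length)/(elapsed time); on a piecewise-linear x-t graph the path length is Σ|Δx|.
0–6 s: |Δx| = |-12 − 1| = 13 m
6–10 s: |Δx| = |-1 − -12| = 11 m
10–12 s: |Δx| = |4 − -1| = 5 m
12–18 s: |Δx| = |10 − 4| = 6 m
Total path = 35 m; average speed = 35/18 = 35/18 m/s.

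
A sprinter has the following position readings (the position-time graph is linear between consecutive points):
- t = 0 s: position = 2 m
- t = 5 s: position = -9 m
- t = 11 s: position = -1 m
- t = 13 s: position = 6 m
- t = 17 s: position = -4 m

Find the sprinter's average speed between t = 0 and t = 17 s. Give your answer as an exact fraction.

Average speed = (total path length)/(elapsed time); on a piecewise-linear x-t graph the path length is Σ|Δx|.
0–5 s: |Δx| = |-9 − 2| = 11 m
5–11 s: |Δx| = |-1 − -9| = 8 m
11–13 s: |Δx| = |6 − -1| = 7 m
13–17 s: |Δx| = |-4 − 6| = 10 m
Total path = 36 m; average speed = 36/17 = 36/17 m/s.

36/17 m/s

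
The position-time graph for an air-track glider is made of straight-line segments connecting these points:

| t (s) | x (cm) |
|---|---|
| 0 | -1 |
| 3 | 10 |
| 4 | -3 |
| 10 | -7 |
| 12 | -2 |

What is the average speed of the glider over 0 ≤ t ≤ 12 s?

2.75 cm/s

Average speed = (total path length)/(elapsed time); on a piecewise-linear x-t graph the path length is Σ|Δx|.
0–3 s: |Δx| = |10 − -1| = 11 cm
3–4 s: |Δx| = |-3 − 10| = 13 cm
4–10 s: |Δx| = |-7 − -3| = 4 cm
10–12 s: |Δx| = |-2 − -7| = 5 cm
Total path = 33 cm; average speed = 33/12 = 2.75 cm/s.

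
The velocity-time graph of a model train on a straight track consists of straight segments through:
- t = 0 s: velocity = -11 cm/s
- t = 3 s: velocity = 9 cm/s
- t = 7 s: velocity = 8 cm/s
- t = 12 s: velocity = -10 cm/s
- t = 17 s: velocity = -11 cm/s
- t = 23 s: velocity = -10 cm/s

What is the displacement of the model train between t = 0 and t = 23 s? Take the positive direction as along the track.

Net displacement equals the area under the velocity-time graph (areas below the axis count negative).
0–3 s: ½(-11 + 9)(3) = -3 cm
3–7 s: ½(9 + 8)(4) = 34 cm
7–12 s: ½(8 + -10)(5) = -5 cm
12–17 s: ½(-10 + -11)(5) = -52.5 cm
17–23 s: ½(-11 + -10)(6) = -63 cm
Net displacement = -89.5 cm

-89.5 cm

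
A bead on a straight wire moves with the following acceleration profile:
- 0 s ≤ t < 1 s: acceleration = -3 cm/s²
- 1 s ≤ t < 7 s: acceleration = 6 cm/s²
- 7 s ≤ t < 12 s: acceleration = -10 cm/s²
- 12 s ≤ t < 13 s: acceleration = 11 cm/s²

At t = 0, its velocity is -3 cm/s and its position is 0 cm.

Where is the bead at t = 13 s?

On each constant-a segment, Δv = aΔt and Δx = v₀Δt + ½aΔt²; chain segment to segment.
0–1 s: v starts -3 cm/s; Δx = -3·1 + ½·-3·1² = -4.5 cm; v ends -6 cm/s.
1–7 s: v starts -6 cm/s; Δx = -6·6 + ½·6·6² = 72 cm; v ends 30 cm/s.
7–12 s: v starts 30 cm/s; Δx = 30·5 + ½·-10·5² = 25 cm; v ends -20 cm/s.
12–13 s: v starts -20 cm/s; Δx = -20·1 + ½·11·1² = -14.5 cm; v ends -9 cm/s.
x(13) = 0 + Σ Δx = 78 cm.

78 cm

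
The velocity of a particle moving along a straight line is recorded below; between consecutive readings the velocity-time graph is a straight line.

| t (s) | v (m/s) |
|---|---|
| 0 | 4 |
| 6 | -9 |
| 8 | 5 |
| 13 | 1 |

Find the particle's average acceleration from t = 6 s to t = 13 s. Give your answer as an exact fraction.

Average acceleration = Δv/Δt = (1 − -9)/(13 − 6) = 10/7 m/s².

10/7 m/s²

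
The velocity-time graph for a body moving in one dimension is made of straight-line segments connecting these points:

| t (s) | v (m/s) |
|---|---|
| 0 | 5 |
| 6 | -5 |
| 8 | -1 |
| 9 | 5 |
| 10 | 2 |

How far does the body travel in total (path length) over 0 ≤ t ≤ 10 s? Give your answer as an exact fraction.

Distance (not displacement) is the total path length: add the absolute areas under v-t.
0–6 s: v = 0 at t = 3 s; triangle areas 7.5 + 7.5 = 15 m
6–8 s: |½(-5 + -1)(2)| = 6 m
8–9 s: v = 0 at t = 49/6 s; triangle areas 1/12 + 25/12 = 13/6 m
9–10 s: |½(5 + 2)(1)| = 3.5 m
Total distance = 80/3 m

80/3 m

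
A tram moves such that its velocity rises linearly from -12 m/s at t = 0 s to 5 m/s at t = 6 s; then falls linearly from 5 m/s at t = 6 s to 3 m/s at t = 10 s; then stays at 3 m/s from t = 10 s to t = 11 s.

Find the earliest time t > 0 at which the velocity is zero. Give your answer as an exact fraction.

v changes sign on 0–6 s (from -12 to 5); the graph is linear there, so v = 0 at t = 0 + (12)·(6 − 0)/(5 − -12) = 72/17 s.

t = 72/17 s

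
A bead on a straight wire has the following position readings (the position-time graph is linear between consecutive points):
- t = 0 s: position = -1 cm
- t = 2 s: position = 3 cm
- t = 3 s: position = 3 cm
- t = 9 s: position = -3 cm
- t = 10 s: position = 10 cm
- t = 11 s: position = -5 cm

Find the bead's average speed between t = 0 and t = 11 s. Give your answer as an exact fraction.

38/11 cm/s

Average speed = (total path length)/(elapsed time); on a piecewise-linear x-t graph the path length is Σ|Δx|.
0–2 s: |Δx| = |3 − -1| = 4 cm
2–3 s: |Δx| = |3 − 3| = 0 cm
3–9 s: |Δx| = |-3 − 3| = 6 cm
9–10 s: |Δx| = |10 − -3| = 13 cm
10–11 s: |Δx| = |-5 − 10| = 15 cm
Total path = 38 cm; average speed = 38/11 = 38/11 cm/s.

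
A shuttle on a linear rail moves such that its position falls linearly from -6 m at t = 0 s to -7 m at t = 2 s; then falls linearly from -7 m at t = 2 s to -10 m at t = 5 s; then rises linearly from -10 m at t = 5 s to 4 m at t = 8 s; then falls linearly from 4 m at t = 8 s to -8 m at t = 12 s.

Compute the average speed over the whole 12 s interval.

Average speed = (total path length)/(elapsed time); on a piecewise-linear x-t graph the path length is Σ|Δx|.
0–2 s: |Δx| = |-7 − -6| = 1 m
2–5 s: |Δx| = |-10 − -7| = 3 m
5–8 s: |Δx| = |4 − -10| = 14 m
8–12 s: |Δx| = |-8 − 4| = 12 m
Total path = 30 m; average speed = 30/12 = 2.5 m/s.

2.5 m/s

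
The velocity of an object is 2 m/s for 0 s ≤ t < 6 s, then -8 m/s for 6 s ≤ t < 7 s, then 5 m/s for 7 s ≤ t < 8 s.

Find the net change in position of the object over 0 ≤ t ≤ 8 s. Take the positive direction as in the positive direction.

9 m

Displacement is the signed area under the v-t curve.
0–6 s: 2 × 6 = 12 m
6–7 s: -8 × 1 = -8 m
7–8 s: 5 × 1 = 5 m
Net displacement = 9 m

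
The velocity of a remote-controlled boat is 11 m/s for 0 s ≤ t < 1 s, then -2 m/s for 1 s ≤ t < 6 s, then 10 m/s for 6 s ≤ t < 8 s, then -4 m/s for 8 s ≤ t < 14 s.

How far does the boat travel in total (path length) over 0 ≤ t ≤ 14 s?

65 m

Distance (not displacement) is the total path length: add the absolute areas under v-t.
0–1 s: |11| × 1 = 11 m
1–6 s: |-2| × 5 = 10 m
6–8 s: |10| × 2 = 20 m
8–14 s: |-4| × 6 = 24 m
Total distance = 65 m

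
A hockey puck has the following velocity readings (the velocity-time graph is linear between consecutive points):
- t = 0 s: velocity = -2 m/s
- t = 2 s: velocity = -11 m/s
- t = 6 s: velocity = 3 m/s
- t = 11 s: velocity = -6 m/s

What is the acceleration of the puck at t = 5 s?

Acceleration is the slope of the v-t graph on 2–6 s: (3 − -11)/(6 − 2) = 3.5 m/s².

3.5 m/s²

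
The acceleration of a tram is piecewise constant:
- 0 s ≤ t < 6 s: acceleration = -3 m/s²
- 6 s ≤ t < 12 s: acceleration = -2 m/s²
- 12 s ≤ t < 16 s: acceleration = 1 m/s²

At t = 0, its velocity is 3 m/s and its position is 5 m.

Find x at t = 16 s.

On each constant-a segment, Δv = aΔt and Δx = v₀Δt + ½aΔt²; chain segment to segment.
0–6 s: v starts 3 m/s; Δx = 3·6 + ½·-3·6² = -36 m; v ends -15 m/s.
6–12 s: v starts -15 m/s; Δx = -15·6 + ½·-2·6² = -126 m; v ends -27 m/s.
12–16 s: v starts -27 m/s; Δx = -27·4 + ½·1·4² = -100 m; v ends -23 m/s.
x(16) = 5 + Σ Δx = -257 m.

-257 m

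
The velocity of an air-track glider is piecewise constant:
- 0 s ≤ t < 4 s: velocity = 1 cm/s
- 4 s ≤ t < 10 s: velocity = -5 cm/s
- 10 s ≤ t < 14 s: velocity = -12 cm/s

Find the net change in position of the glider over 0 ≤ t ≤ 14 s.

Net displacement equals the area under the velocity-time graph (areas below the axis count negative).
0–4 s: 1 × 4 = 4 cm
4–10 s: -5 × 6 = -30 cm
10–14 s: -12 × 4 = -48 cm
Net displacement = -74 cm

-74 cm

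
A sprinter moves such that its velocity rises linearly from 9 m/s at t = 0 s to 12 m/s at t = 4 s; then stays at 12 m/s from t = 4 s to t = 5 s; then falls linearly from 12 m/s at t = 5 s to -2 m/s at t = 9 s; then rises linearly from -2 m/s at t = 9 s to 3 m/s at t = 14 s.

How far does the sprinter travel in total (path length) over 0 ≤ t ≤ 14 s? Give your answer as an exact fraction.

Total distance travelled is ∫|v| dt — sum the magnitudes of each area piece.
0–4 s: |½(9 + 12)(4)| = 42 m
4–5 s: |12| × 1 = 12 m
5–9 s: v = 0 at t = 59/7 s; triangle areas 144/7 + 4/7 = 148/7 m
9–14 s: v = 0 at t = 11 s; triangle areas 2 + 4.5 = 6.5 m
Total distance = 1143/14 m

1143/14 m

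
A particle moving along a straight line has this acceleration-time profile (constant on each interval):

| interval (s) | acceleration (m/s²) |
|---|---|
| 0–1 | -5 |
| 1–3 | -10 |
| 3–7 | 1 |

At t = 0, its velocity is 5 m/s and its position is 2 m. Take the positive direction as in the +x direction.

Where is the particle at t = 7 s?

-87.5 m

On each constant-a segment, Δv = aΔt and Δx = v₀Δt + ½aΔt²; chain segment to segment.
0–1 s: v starts 5 m/s; Δx = 5·1 + ½·-5·1² = 2.5 m; v ends 0 m/s.
1–3 s: v starts 0 m/s; Δx = 0·2 + ½·-10·2² = -20 m; v ends -20 m/s.
3–7 s: v starts -20 m/s; Δx = -20·4 + ½·1·4² = -72 m; v ends -16 m/s.
x(7) = 2 + Σ Δx = -87.5 m.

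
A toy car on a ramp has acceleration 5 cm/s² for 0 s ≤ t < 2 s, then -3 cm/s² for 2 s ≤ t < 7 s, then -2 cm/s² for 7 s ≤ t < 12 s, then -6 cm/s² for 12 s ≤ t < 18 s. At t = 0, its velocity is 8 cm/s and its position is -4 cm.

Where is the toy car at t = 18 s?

-85.5 cm

On each constant-a segment, Δv = aΔt and Δx = v₀Δt + ½aΔt²; chain segment to segment.
0–2 s: v starts 8 cm/s; Δx = 8·2 + ½·5·2² = 26 cm; v ends 18 cm/s.
2–7 s: v starts 18 cm/s; Δx = 18·5 + ½·-3·5² = 52.5 cm; v ends 3 cm/s.
7–12 s: v starts 3 cm/s; Δx = 3·5 + ½·-2·5² = -10 cm; v ends -7 cm/s.
12–18 s: v starts -7 cm/s; Δx = -7·6 + ½·-6·6² = -150 cm; v ends -43 cm/s.
x(18) = -4 + Σ Δx = -85.5 cm.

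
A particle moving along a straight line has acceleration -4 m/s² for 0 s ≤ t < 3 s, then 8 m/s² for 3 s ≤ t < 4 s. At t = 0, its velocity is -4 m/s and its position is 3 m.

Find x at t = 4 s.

On each constant-a segment, Δv = aΔt and Δx = v₀Δt + ½aΔt²; chain segment to segment.
0–3 s: v starts -4 m/s; Δx = -4·3 + ½·-4·3² = -30 m; v ends -16 m/s.
3–4 s: v starts -16 m/s; Δx = -16·1 + ½·8·1² = -12 m; v ends -8 m/s.
x(4) = 3 + Σ Δx = -39 m.

-39 m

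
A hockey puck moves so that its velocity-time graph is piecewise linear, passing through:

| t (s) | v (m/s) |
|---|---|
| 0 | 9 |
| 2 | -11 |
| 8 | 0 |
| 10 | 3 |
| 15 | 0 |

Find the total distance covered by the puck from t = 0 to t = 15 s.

53.6 m

Total distance travelled is ∫|v| dt — sum the magnitudes of each area piece.
0–2 s: v = 0 at t = 0.9 s; triangle areas 4.05 + 6.05 = 10.1 m
2–8 s: |½(-11 + 0)(6)| = 33 m
8–10 s: |½(0 + 3)(2)| = 3 m
10–15 s: |½(3 + 0)(5)| = 7.5 m
Total distance = 53.6 m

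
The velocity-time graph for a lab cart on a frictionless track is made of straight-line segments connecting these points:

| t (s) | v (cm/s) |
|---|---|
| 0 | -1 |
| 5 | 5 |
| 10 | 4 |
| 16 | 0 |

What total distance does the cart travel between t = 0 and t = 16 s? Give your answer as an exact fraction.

136/3 cm

Total distance travelled is ∫|v| dt — sum the magnitudes of each area piece.
0–5 s: v = 0 at t = 5/6 s; triangle areas 5/12 + 125/12 = 65/6 cm
5–10 s: |½(5 + 4)(5)| = 22.5 cm
10–16 s: |½(4 + 0)(6)| = 12 cm
Total distance = 136/3 cm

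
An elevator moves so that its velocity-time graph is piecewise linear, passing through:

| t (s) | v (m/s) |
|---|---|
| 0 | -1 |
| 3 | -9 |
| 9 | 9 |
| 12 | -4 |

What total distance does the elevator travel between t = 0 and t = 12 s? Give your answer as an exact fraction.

1383/26 m

Distance (not displacement) is the total path length: add the absolute areas under v-t.
0–3 s: |½(-1 + -9)(3)| = 15 m
3–9 s: v = 0 at t = 6 s; triangle areas 13.5 + 13.5 = 27 m
9–12 s: v = 0 at t = 144/13 s; triangle areas 243/26 + 24/13 = 291/26 m
Total distance = 1383/26 m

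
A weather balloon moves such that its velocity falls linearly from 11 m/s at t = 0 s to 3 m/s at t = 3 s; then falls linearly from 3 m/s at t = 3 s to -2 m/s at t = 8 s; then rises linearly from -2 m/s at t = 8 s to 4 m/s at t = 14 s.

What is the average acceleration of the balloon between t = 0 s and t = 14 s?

-0.5 m/s²

Average acceleration = Δv/Δt = (4 − 11)/(14 − 0) = -0.5 m/s².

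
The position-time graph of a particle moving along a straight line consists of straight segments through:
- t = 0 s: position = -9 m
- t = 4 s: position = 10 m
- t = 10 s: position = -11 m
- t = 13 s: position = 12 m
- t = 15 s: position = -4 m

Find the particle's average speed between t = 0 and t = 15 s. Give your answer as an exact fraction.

79/15 m/s

Average speed = (total path length)/(elapsed time); on a piecewise-linear x-t graph the path length is Σ|Δx|.
0–4 s: |Δx| = |10 − -9| = 19 m
4–10 s: |Δx| = |-11 − 10| = 21 m
10–13 s: |Δx| = |12 − -11| = 23 m
13–15 s: |Δx| = |-4 − 12| = 16 m
Total path = 79 m; average speed = 79/15 = 79/15 m/s.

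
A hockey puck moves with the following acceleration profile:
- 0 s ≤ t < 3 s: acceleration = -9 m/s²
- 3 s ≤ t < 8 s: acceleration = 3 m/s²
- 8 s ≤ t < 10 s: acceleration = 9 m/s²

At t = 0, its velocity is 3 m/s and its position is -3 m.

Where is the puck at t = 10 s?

On each constant-a segment, Δv = aΔt and Δx = v₀Δt + ½aΔt²; chain segment to segment.
0–3 s: v starts 3 m/s; Δx = 3·3 + ½·-9·3² = -31.5 m; v ends -24 m/s.
3–8 s: v starts -24 m/s; Δx = -24·5 + ½·3·5² = -82.5 m; v ends -9 m/s.
8–10 s: v starts -9 m/s; Δx = -9·2 + ½·9·2² = 0 m; v ends 9 m/s.
x(10) = -3 + Σ Δx = -117 m.

-117 m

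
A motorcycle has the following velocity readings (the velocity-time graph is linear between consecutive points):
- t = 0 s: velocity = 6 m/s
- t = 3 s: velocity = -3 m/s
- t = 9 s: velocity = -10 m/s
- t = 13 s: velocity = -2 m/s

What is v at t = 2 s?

0 m/s

On 0–3 s the graph is linear from 6 to -3 m/s: v(2) = 6 + (-3 − 6)·(2 − 0)/(3 − 0) = 0 m/s.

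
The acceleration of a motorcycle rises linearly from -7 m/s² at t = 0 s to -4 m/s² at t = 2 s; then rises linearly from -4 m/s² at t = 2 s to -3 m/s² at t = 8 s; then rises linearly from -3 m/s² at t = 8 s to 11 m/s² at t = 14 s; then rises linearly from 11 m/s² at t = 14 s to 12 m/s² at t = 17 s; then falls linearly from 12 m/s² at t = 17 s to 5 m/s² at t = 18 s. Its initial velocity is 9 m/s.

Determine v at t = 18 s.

Δv equals the area under the a-t graph; then v = v₀ + Δv.
0–2 s: ½(-7 + -4)(2) = -11 m/s
2–8 s: ½(-4 + -3)(6) = -21 m/s
8–14 s: ½(-3 + 11)(6) = 24 m/s
14–17 s: ½(11 + 12)(3) = 34.5 m/s
17–18 s: ½(12 + 5)(1) = 8.5 m/s
Δv = 35 m/s, so v(18) = 9 + (35) = 44 m/s.

44 m/s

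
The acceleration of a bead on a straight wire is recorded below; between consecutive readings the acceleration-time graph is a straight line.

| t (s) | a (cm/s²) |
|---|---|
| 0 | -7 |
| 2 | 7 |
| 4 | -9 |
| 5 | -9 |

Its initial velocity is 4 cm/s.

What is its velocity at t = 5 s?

-7 cm/s

Δv equals the area under the a-t graph; then v = v₀ + Δv.
0–2 s: ½(-7 + 7)(2) = 0 cm/s
2–4 s: ½(7 + -9)(2) = -2 cm/s
4–5 s: -9 × 1 = -9 cm/s
Δv = -11 cm/s, so v(5) = 4 + (-11) = -7 cm/s.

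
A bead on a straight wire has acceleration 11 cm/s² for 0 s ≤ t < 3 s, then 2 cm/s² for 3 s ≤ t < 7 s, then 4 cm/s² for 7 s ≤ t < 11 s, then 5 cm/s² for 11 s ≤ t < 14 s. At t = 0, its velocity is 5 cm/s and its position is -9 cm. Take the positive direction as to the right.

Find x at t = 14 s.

On each constant-a segment, Δv = aΔt and Δx = v₀Δt + ½aΔt²; chain segment to segment.
0–3 s: v starts 5 cm/s; Δx = 5·3 + ½·11·3² = 64.5 cm; v ends 38 cm/s.
3–7 s: v starts 38 cm/s; Δx = 38·4 + ½·2·4² = 168 cm; v ends 46 cm/s.
7–11 s: v starts 46 cm/s; Δx = 46·4 + ½·4·4² = 216 cm; v ends 62 cm/s.
11–14 s: v starts 62 cm/s; Δx = 62·3 + ½·5·3² = 208.5 cm; v ends 77 cm/s.
x(14) = -9 + Σ Δx = 648 cm.

648 cm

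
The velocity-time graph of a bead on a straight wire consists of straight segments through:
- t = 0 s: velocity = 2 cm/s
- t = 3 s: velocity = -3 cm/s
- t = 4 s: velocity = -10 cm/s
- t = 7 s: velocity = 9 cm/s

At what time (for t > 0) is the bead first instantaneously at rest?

t = 1.2 s

v changes sign on 0–3 s (from 2 to -3); the graph is linear there, so v = 0 at t = 0 + (-2)·(3 − 0)/(-3 − 2) = 1.2 s.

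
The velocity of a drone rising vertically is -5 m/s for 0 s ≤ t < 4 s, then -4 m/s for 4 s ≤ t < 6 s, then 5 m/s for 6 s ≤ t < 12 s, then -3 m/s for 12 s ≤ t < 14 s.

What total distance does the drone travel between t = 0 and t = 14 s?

Distance (not displacement) is the total path length: add the absolute areas under v-t.
0–4 s: |-5| × 4 = 20 m
4–6 s: |-4| × 2 = 8 m
6–12 s: |5| × 6 = 30 m
12–14 s: |-3| × 2 = 6 m
Total distance = 64 m

64 m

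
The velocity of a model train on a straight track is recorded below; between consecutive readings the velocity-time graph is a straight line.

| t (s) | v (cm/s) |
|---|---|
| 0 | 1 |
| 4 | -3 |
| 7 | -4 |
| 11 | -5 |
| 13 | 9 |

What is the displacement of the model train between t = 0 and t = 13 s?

Displacement is the signed area under the v-t curve.
0–4 s: ½(1 + -3)(4) = -4 cm
4–7 s: ½(-3 + -4)(3) = -10.5 cm
7–11 s: ½(-4 + -5)(4) = -18 cm
11–13 s: ½(-5 + 9)(2) = 4 cm
Net displacement = -28.5 cm

-28.5 cm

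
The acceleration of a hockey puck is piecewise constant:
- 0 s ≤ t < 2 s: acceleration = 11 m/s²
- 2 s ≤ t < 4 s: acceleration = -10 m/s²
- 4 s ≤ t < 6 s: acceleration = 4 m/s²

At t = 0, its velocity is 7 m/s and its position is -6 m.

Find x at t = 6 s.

On each constant-a segment, Δv = aΔt and Δx = v₀Δt + ½aΔt²; chain segment to segment.
0–2 s: v starts 7 m/s; Δx = 7·2 + ½·11·2² = 36 m; v ends 29 m/s.
2–4 s: v starts 29 m/s; Δx = 29·2 + ½·-10·2² = 38 m; v ends 9 m/s.
4–6 s: v starts 9 m/s; Δx = 9·2 + ½·4·2² = 26 m; v ends 17 m/s.
x(6) = -6 + Σ Δx = 94 m.

94 m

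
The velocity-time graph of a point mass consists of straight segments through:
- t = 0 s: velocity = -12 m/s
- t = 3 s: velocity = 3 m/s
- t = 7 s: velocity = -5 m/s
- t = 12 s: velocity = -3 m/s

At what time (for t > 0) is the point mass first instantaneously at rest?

t = 2.4 s

v changes sign on 0–3 s (from -12 to 3); the graph is linear there, so v = 0 at t = 0 + (12)·(3 − 0)/(3 − -12) = 2.4 s.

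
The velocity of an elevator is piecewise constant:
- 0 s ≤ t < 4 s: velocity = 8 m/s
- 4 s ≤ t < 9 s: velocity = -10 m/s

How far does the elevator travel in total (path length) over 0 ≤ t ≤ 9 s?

82 m

Total distance travelled is ∫|v| dt — sum the magnitudes of each area piece.
0–4 s: |8| × 4 = 32 m
4–9 s: |-10| × 5 = 50 m
Total distance = 82 m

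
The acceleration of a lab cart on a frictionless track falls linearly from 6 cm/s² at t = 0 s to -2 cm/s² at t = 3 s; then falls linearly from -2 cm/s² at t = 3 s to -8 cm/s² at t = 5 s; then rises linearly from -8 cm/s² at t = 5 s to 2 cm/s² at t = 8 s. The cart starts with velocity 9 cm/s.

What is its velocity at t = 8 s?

Δv equals the area under the a-t graph; then v = v₀ + Δv.
0–3 s: ½(6 + -2)(3) = 6 cm/s
3–5 s: ½(-2 + -8)(2) = -10 cm/s
5–8 s: ½(-8 + 2)(3) = -9 cm/s
Δv = -13 cm/s, so v(8) = 9 + (-13) = -4 cm/s.

-4 cm/s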